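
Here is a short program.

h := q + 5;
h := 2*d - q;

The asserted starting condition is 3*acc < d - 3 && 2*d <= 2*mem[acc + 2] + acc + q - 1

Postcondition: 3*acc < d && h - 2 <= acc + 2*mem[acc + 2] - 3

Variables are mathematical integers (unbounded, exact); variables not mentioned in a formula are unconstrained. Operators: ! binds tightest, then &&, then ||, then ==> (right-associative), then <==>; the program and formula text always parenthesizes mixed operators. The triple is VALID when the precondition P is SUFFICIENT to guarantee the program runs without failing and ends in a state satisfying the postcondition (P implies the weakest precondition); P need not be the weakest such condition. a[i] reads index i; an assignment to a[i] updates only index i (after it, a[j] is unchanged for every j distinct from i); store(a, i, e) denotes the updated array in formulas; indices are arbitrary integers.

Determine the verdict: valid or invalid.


Working backward. After the program, the postcondition 3*acc < d && h - 2 <= acc + 2*mem[acc + 2] - 3 must hold; in canonical form it is 3*acc < d && h <= 2*mem[acc + 2] + acc - 1.
Before h := 2*d - q: 3*acc < d && 2*d <= 2*mem[acc + 2] + acc + q - 1
Before h := q + 5: 3*acc < d && 2*d <= 2*mem[acc + 2] + acc + q - 1
The weakest precondition is 3*acc < d && 2*d <= 2*mem[acc + 2] + acc + q - 1.
Check whether 3*acc < d - 3 && 2*d <= 2*mem[acc + 2] + acc + q - 1 implies it.
Every state satisfying the precondition satisfies the weakest precondition: the implication holds.
Answer: valid


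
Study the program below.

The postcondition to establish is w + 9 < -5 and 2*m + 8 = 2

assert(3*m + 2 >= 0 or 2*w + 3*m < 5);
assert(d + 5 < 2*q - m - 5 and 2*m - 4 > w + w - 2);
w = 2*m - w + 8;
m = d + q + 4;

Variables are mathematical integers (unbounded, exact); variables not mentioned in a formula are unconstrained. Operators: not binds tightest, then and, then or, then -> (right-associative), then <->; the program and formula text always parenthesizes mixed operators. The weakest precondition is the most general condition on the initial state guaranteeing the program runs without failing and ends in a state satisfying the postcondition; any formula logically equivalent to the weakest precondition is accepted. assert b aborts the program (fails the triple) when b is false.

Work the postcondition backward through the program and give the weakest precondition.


Working backward. After the program, the postcondition w + 9 < -5 and 2*m + 8 = 2 must hold; in canonical form it is w < -14 and 2*m = -6.
Before m := d + q + 4: w < -14 and 2*d + 2*q = -14
Before w := 2*m - w + 8: 2*m < w - 22 and 2*d + 2*q = -14
Before assert d + 5 < 2*q - m - 5 and 2*m - 4 > w + w - 2: d + m < 2*q - 10 and 2*m > 2*w + 2 and 2*m < w - 22 and 2*d + 2*q = -14
Before assert 3*m + 2 >= 0 or 2*w + 3*m < 5: (3*m >= -2 or 3*m + 2*w < 5) and d + m < 2*q - 10 and 2*m > 2*w + 2 and 2*m < w - 22 and 2*d + 2*q = -14
Answer: WP = (3*m >= -2 or 3*m + 2*w < 5) and d + m < 2*q - 10 and 2*m > 2*w + 2 and 2*m < w - 22 and 2*d + 2*q = -14


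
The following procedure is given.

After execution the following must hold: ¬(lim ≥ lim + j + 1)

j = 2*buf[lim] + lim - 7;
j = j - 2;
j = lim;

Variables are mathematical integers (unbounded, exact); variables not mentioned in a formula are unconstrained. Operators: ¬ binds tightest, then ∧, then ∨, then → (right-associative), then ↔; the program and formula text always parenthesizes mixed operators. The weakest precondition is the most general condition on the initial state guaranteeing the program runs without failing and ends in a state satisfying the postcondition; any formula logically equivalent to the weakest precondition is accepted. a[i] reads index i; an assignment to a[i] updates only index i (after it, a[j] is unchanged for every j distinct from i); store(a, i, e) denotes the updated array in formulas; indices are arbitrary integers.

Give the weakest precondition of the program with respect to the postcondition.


Working backward. After the program, the postcondition ¬(lim ≥ lim + j + 1) must hold; in canonical form it is ¬(j ≤ -1).
Before j := lim: ¬(lim ≤ -1)
Before j := j - 2: ¬(lim ≤ -1)
Before j := 2*buf[lim] + lim - 7: ¬(lim ≤ -1)
Answer: WP = ¬(lim ≤ -1)


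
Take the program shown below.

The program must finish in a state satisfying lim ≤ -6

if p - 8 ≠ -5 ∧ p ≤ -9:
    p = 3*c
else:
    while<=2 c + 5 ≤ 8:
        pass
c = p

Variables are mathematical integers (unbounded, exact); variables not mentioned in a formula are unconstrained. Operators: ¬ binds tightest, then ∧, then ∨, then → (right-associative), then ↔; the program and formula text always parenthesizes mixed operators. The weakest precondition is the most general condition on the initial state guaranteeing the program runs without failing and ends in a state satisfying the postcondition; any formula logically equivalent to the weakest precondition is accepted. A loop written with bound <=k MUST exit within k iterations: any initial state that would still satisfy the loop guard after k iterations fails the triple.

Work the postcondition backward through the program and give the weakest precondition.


Working backward. After the program, lim ≤ -6 must hold.
Before c := p: lim ≤ -6
Then branch requires lim ≤ -6; else branch requires (c ≤ 3 → ((c ≤ 3 → ((¬(c ≤ 3)) ∧ lim ≤ -6)) ∧ ((¬(c ≤ 3)) → lim ≤ -6))) ∧ ((¬(c ≤ 3)) → lim ≤ -6).
Before the if: ((p ≠ 3 ∧ p ≤ -9) → lim ≤ -6) ∧ ((¬(p ≠ 3 ∧ p ≤ -9)) → ((c ≤ 3 → ((c ≤ 3 → ((¬(c ≤ 3)) ∧ lim ≤ -6)) ∧ ((¬(c ≤ 3)) → lim ≤ -6))) ∧ ((¬(c ≤ 3)) → lim ≤ -6)))
Answer: WP = ((p ≠ 3 ∧ p ≤ -9) → lim ≤ -6) ∧ ((¬(p ≠ 3 ∧ p ≤ -9)) → ((c ≤ 3 → ((c ≤ 3 → ((¬(c ≤ 3)) ∧ lim ≤ -6)) ∧ ((¬(c ≤ 3)) → lim ≤ -6))) ∧ ((¬(c ≤ 3)) → lim ≤ -6)))


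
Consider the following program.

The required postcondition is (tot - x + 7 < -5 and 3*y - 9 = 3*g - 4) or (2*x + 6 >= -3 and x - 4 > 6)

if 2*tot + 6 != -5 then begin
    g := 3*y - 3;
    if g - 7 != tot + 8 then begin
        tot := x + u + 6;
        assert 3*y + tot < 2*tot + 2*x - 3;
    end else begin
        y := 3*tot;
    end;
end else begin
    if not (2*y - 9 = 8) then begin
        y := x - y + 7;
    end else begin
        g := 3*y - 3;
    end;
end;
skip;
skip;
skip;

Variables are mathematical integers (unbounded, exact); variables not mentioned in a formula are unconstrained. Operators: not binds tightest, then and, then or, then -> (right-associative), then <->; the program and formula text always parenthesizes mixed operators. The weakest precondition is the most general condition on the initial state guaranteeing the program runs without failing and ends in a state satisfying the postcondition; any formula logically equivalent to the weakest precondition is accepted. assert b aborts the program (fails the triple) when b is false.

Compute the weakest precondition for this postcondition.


Working backward. After the program, the postcondition (tot - x + 7 < -5 and 3*y - 9 = 3*g - 4) or (2*x + 6 >= -3 and x - 4 > 6) must hold; in canonical form it is (tot < x - 12 and 3*y = 3*g + 5) or (2*x >= -9 and x > 10).
Before skip: (tot < x - 12 and 3*y = 3*g + 5) or (2*x >= -9 and x > 10)
Before skip: (tot < x - 12 and 3*y = 3*g + 5) or (2*x >= -9 and x > 10)
Before skip: (tot < x - 12 and 3*y = 3*g + 5) or (2*x >= -9 and x > 10)
Then branch requires (3*y != tot + 18 -> (3*y < u + 3*x + 3 and ((u < -18 and 6*y = 4) or (2*x >= -9 and x > 10)))) and ((not (3*y != tot + 18)) -> ((tot < x - 12 and 9*tot = 9*y - 4) or (2*x >= -9 and x > 10))); else branch requires ((not (2*y = 17)) -> ((tot < x - 12 and 3*x = 3*g + 3*y - 16) or (2*x >= -9 and x > 10))) and (2*y = 17 -> ((tot < x - 12 and 6*y = 4) or (2*x >= -9 and x > 10))).
Before the if: (2*tot != -11 -> ((3*y != tot + 18 -> (3*y < u + 3*x + 3 and ((u < -18 and 6*y = 4) or (2*x >= -9 and x > 10)))) and ((not (3*y != tot + 18)) -> ((tot < x - 12 and 9*tot = 9*y - 4) or (2*x >= -9 and x > 10))))) and ((not (2*tot != -11)) -> (((not (2*y = 17)) -> ((tot < x - 12 and 3*x = 3*g + 3*y - 16) or (2*x >= -9 and x > 10))) and (2*y = 17 -> ((tot < x - 12 and 6*y = 4) or (2*x >= -9 and x > 10)))))
Answer: WP = (2*tot != -11 -> ((3*y != tot + 18 -> (3*y < u + 3*x + 3 and ((u < -18 and 6*y = 4) or (2*x >= -9 and x > 10)))) and ((not (3*y != tot + 18)) -> ((tot < x - 12 and 9*tot = 9*y - 4) or (2*x >= -9 and x > 10))))) and ((not (2*tot != -11)) -> (((not (2*y = 17)) -> ((tot < x - 12 and 3*x = 3*g + 3*y - 16) or (2*x >= -9 and x > 10))) and (2*y = 17 -> ((tot < x - 12 and 6*y = 4) or (2*x >= -9 and x > 10)))))


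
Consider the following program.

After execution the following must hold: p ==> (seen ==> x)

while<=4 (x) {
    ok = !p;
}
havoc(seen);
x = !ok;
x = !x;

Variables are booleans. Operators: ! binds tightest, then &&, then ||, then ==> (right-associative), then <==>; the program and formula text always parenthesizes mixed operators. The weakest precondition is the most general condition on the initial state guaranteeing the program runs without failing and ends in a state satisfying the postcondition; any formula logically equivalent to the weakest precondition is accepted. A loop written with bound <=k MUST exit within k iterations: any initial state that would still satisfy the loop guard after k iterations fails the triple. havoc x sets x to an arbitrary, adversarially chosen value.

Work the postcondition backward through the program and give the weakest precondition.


Working backward. After the program, p ==> (seen ==> x) must hold.
Before x := !x: p ==> (seen ==> (!x))
Before x := !ok: p ==> (seen ==> ok)
Before havoc seen: p ==> ok
Before the loop (bound <=4), unroll the exhaustion recursion (WP_0 = exit-now case; WP_j = one more guarded iteration, up to j = 4):
  WP_0: (!x) && (p ==> ok)
  WP_1: (x ==> ((!x) && (p ==> (!p)))) && ((!x) ==> (p ==> ok))
  WP_2: (x ==> ((x ==> ((!x) && (p ==> (!p)))) && ((!x) ==> (p ==> (!p))))) && ((!x) ==> (p ==> ok))
  WP_3: (x ==> ((x ==> ((x ==> ((!x) && (p ==> (!p)))) && ((!x) ==> (p ==> (!p))))) && ((!x) ==> (p ==> (!p))))) && ((!x) ==> (p ==> ok))
  WP_4: (x ==> ((x ==> ((x ==> ((x ==> ((!x) && (p ==> (!p)))) && ((!x) ==> (p ==> (!p))))) && ((!x) ==> (p ==> (!p))))) && ((!x) ==> (p ==> (!p))))) && ((!x) ==> (p ==> ok))
So before the loop: (x ==> ((x ==> ((x ==> ((x ==> ((!x) && (p ==> (!p)))) && ((!x) ==> (p ==> (!p))))) && ((!x) ==> (p ==> (!p))))) && ((!x) ==> (p ==> (!p))))) && ((!x) ==> (p ==> ok))
Answer: WP = (x ==> ((x ==> ((x ==> ((x ==> ((!x) && (p ==> (!p)))) && ((!x) ==> (p ==> (!p))))) && ((!x) ==> (p ==> (!p))))) && ((!x) ==> (p ==> (!p))))) && ((!x) ==> (p ==> ok))


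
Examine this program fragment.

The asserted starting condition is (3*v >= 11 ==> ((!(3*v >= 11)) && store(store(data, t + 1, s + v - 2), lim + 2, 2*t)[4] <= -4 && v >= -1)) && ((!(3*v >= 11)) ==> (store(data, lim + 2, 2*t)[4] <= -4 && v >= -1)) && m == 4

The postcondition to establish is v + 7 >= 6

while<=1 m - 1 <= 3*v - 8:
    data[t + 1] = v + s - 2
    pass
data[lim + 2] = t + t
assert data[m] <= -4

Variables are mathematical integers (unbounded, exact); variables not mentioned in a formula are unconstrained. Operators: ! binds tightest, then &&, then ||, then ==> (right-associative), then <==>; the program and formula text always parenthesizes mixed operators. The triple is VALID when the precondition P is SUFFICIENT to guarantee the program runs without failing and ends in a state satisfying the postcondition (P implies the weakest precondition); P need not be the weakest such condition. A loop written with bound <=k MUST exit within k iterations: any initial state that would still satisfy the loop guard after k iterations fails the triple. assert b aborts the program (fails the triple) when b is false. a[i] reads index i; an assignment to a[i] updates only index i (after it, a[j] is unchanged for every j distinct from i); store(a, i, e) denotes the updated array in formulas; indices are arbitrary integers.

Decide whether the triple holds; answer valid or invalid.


Working backward. After the program, the postcondition v + 7 >= 6 must hold; in canonical form it is v >= -1.
Before assert data[m] <= -4: data[m] <= -4 && v >= -1
Before data[lim + 2] := t + t: store(data, lim + 2, 2*t)[m] <= -4 && v >= -1
Before the loop (bound <=1), unroll the exhaustion recursion (WP_0 = exit-now case; WP_j = one more guarded iteration, up to j = 1):
  WP_0: (!(m <= 3*v - 7)) && store(data, lim + 2, 2*t)[m] <= -4 && v >= -1
  WP_1: (m <= 3*v - 7 ==> ((!(m <= 3*v - 7)) && store(store(data, t + 1, s + v - 2), lim + 2, 2*t)[m] <= -4 && v >= -1)) && ((!(m <= 3*v - 7)) ==> (store(data, lim + 2, 2*t)[m] <= -4 && v >= -1))
So before the loop: (m <= 3*v - 7 ==> ((!(m <= 3*v - 7)) && store(store(data, t + 1, s + v - 2), lim + 2, 2*t)[m] <= -4 && v >= -1)) && ((!(m <= 3*v - 7)) ==> (store(data, lim + 2, 2*t)[m] <= -4 && v >= -1))
The weakest precondition is (m <= 3*v - 7 ==> ((!(m <= 3*v - 7)) && store(store(data, t + 1, s + v - 2), lim + 2, 2*t)[m] <= -4 && v >= -1)) && ((!(m <= 3*v - 7)) ==> (store(data, lim + 2, 2*t)[m] <= -4 && v >= -1)).
Check whether (3*v >= 11 ==> ((!(3*v >= 11)) && store(store(data, t + 1, s + v - 2), lim + 2, 2*t)[4] <= -4 && v >= -1)) && ((!(3*v >= 11)) ==> (store(data, lim + 2, 2*t)[4] <= -4 && v >= -1)) && m == 4 implies it.
Every state satisfying the precondition satisfies the weakest precondition: the implication holds.
Answer: valid


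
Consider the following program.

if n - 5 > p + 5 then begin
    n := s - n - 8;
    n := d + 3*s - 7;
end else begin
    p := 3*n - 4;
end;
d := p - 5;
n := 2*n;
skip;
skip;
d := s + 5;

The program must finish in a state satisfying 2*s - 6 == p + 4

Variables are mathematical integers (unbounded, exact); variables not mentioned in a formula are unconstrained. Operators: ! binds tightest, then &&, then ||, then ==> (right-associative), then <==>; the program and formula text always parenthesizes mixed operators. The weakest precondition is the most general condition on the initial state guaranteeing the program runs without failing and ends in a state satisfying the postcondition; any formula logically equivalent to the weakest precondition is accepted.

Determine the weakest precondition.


Working backward. After the program, the postcondition 2*s - 6 == p + 4 must hold; in canonical form it is 2*s == p + 10.
Before d := s + 5: 2*s == p + 10
Before skip: 2*s == p + 10
Before skip: 2*s == p + 10
Before n := 2*n: 2*s == p + 10
Before d := p - 5: 2*s == p + 10
Then branch requires 2*s == p + 10; else branch requires 2*s == 3*n + 6.
Before the if: (n > p + 10 ==> 2*s == p + 10) && ((!(n > p + 10)) ==> 2*s == 3*n + 6)
Answer: WP = (n > p + 10 ==> 2*s == p + 10) && ((!(n > p + 10)) ==> 2*s == 3*n + 6)


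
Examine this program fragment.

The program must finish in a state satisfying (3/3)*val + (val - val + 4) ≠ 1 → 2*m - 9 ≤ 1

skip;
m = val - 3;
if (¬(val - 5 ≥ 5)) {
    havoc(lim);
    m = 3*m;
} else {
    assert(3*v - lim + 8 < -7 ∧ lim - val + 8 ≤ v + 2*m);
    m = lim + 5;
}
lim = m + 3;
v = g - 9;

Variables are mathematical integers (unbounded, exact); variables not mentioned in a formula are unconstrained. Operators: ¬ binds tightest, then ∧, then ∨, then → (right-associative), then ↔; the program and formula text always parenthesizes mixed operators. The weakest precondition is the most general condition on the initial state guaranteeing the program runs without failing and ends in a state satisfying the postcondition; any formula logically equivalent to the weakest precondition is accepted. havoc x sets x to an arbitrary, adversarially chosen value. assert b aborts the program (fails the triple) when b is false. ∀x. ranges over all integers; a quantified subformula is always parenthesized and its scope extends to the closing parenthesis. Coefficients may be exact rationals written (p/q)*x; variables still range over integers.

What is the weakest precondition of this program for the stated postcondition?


Working backward. After the program, the postcondition (3/3)*val + (val - val + 4) ≠ 1 → 2*m - 9 ≤ 1 must hold; in canonical form it is val ≠ -3 → 2*m ≤ 10.
Before v := g - 9: val ≠ -3 → 2*m ≤ 10
Before lim := m + 3: val ≠ -3 → 2*m ≤ 10
Then branch requires val ≠ -3 → 6*m ≤ 10; else branch requires 3*v < lim - 15 ∧ lim ≤ 2*m + v + val - 8 ∧ (val ≠ -3 → 2*lim ≤ 0).
Before the if: ((¬(val ≥ 10)) → (val ≠ -3 → 6*m ≤ 10)) ∧ (val ≥ 10 → (3*v < lim - 15 ∧ lim ≤ 2*m + v + val - 8 ∧ (val ≠ -3 → 2*lim ≤ 0)))
Before m := val - 3: ((¬(val ≥ 10)) → (val ≠ -3 → 6*val ≤ 28)) ∧ (val ≥ 10 → (3*v < lim - 15 ∧ lim ≤ v + 3*val - 14 ∧ (val ≠ -3 → 2*lim ≤ 0)))
Before skip: ((¬(val ≥ 10)) → (val ≠ -3 → 6*val ≤ 28)) ∧ (val ≥ 10 → (3*v < lim - 15 ∧ lim ≤ v + 3*val - 14 ∧ (val ≠ -3 → 2*lim ≤ 0)))
Answer: WP = ((¬(val ≥ 10)) → (val ≠ -3 → 6*val ≤ 28)) ∧ (val ≥ 10 → (3*v < lim - 15 ∧ lim ≤ v + 3*val - 14 ∧ (val ≠ -3 → 2*lim ≤ 0)))


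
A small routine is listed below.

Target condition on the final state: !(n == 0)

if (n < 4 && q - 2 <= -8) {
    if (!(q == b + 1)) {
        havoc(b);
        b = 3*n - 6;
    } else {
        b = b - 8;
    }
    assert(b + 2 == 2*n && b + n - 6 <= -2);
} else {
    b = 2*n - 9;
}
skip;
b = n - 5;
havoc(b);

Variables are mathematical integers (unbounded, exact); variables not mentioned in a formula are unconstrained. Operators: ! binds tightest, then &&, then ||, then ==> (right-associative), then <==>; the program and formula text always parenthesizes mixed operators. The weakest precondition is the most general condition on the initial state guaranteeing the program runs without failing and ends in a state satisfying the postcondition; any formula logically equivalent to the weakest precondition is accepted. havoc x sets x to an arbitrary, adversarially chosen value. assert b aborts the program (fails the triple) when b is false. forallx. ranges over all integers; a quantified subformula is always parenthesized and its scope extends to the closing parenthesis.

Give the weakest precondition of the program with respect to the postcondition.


Working backward. After the program, !(n == 0) must hold.
Before havoc b: !(n == 0)
Before b := n - 5: !(n == 0)
Before skip: !(n == 0)
Then branch requires ((!(q == b + 1)) ==> (n == 4 && 4*n <= 10 && (!(n == 0)))) && (q == b + 1 ==> (b == 2*n + 6 && b + n <= 12 && (!(n == 0)))); else branch requires !(n == 0).
Before the if: ((n < 4 && q <= -6) ==> (((!(q == b + 1)) ==> (n == 4 && 4*n <= 10 && (!(n == 0)))) && (q == b + 1 ==> (b == 2*n + 6 && b + n <= 12 && (!(n == 0)))))) && ((!(n < 4 && q <= -6)) ==> (!(n == 0)))
Answer: WP = ((n < 4 && q <= -6) ==> (((!(q == b + 1)) ==> (n == 4 && 4*n <= 10 && (!(n == 0)))) && (q == b + 1 ==> (b == 2*n + 6 && b + n <= 12 && (!(n == 0)))))) && ((!(n < 4 && q <= -6)) ==> (!(n == 0)))


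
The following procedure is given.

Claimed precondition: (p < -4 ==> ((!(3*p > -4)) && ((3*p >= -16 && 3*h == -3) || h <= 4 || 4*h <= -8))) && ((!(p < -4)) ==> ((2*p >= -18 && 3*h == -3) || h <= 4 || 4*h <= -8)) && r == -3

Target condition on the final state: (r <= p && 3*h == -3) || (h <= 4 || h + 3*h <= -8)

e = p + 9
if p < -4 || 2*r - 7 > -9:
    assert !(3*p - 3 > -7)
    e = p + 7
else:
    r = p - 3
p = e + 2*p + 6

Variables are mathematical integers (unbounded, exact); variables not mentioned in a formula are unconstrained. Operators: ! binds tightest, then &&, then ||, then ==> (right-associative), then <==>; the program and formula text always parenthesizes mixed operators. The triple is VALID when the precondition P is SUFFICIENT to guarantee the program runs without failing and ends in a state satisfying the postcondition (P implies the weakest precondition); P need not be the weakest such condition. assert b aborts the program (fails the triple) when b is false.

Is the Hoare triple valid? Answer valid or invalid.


Working backward. After the program, the postcondition (r <= p && 3*h == -3) || (h <= 4 || h + 3*h <= -8) must hold; in canonical form it is (r <= p && 3*h == -3) || h <= 4 || 4*h <= -8.
Before p := e + 2*p + 6: (r <= e + 2*p + 6 && 3*h == -3) || h <= 4 || 4*h <= -8
Then branch requires (!(3*p > -4)) && ((r <= 3*p + 13 && 3*h == -3) || h <= 4 || 4*h <= -8); else branch requires (e + p >= -9 && 3*h == -3) || h <= 4 || 4*h <= -8.
Before the if: ((p < -4 || 2*r > -2) ==> ((!(3*p > -4)) && ((r <= 3*p + 13 && 3*h == -3) || h <= 4 || 4*h <= -8))) && ((!(p < -4 || 2*r > -2)) ==> ((e + p >= -9 && 3*h == -3) || h <= 4 || 4*h <= -8))
Before e := p + 9: ((p < -4 || 2*r > -2) ==> ((!(3*p > -4)) && ((r <= 3*p + 13 && 3*h == -3) || h <= 4 || 4*h <= -8))) && ((!(p < -4 || 2*r > -2)) ==> ((2*p >= -18 && 3*h == -3) || h <= 4 || 4*h <= -8))
The weakest precondition is ((p < -4 || 2*r > -2) ==> ((!(3*p > -4)) && ((r <= 3*p + 13 && 3*h == -3) || h <= 4 || 4*h <= -8))) && ((!(p < -4 || 2*r > -2)) ==> ((2*p >= -18 && 3*h == -3) || h <= 4 || 4*h <= -8)).
Check whether (p < -4 ==> ((!(3*p > -4)) && ((3*p >= -16 && 3*h == -3) || h <= 4 || 4*h <= -8))) && ((!(p < -4)) ==> ((2*p >= -18 && 3*h == -3) || h <= 4 || 4*h <= -8)) && r == -3 implies it.
Every state satisfying the precondition satisfies the weakest precondition: the implication holds.
Answer: valid


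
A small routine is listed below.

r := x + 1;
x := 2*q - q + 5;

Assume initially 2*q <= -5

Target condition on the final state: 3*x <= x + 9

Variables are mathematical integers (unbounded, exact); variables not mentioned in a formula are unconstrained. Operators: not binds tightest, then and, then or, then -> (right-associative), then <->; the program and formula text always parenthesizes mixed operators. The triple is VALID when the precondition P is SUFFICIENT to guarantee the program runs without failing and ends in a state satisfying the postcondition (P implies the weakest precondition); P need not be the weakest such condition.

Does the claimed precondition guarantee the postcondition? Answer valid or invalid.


Working backward. After the program, the postcondition 3*x <= x + 9 must hold; in canonical form it is 2*x <= 9.
Before x := 2*q - q + 5: 2*q <= -1
Before r := x + 1: 2*q <= -1
The weakest precondition is 2*q <= -1.
Check whether 2*q <= -5 implies it.
Every state satisfying the precondition satisfies the weakest precondition: the implication holds.
Answer: valid


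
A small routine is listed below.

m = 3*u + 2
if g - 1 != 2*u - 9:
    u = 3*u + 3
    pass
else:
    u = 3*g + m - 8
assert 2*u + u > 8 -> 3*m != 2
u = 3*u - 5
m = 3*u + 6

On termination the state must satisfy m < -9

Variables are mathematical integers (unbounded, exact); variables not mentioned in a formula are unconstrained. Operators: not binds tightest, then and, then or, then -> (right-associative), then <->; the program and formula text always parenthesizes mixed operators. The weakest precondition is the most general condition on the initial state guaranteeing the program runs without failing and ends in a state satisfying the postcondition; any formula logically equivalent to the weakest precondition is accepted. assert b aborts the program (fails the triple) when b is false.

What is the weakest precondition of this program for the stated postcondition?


Working backward. After the program, m < -9 must hold.
Before m := 3*u + 6: 3*u < -15
Before u := 3*u - 5: 9*u < 0
Before assert 2*u + u > 8 -> 3*m != 2: (3*u > 8 -> 3*m != 2) and 9*u < 0
Then branch requires (9*u > -1 -> 3*m != 2) and 27*u < -27; else branch requires (9*g + 3*m > 32 -> 3*m != 2) and 27*g + 9*m < 72.
Before the if: (g != 2*u - 8 -> ((9*u > -1 -> 3*m != 2) and 27*u < -27)) and ((not (g != 2*u - 8)) -> ((9*g + 3*m > 32 -> 3*m != 2) and 27*g + 9*m < 72))
Before m := 3*u + 2: (g != 2*u - 8 -> ((9*u > -1 -> 9*u != -4) and 27*u < -27)) and ((not (g != 2*u - 8)) -> ((9*g + 9*u > 26 -> 9*u != -4) and 27*g + 27*u < 54))
Answer: WP = (g != 2*u - 8 -> ((9*u > -1 -> 9*u != -4) and 27*u < -27)) and ((not (g != 2*u - 8)) -> ((9*g + 9*u > 26 -> 9*u != -4) and 27*g + 27*u < 54))


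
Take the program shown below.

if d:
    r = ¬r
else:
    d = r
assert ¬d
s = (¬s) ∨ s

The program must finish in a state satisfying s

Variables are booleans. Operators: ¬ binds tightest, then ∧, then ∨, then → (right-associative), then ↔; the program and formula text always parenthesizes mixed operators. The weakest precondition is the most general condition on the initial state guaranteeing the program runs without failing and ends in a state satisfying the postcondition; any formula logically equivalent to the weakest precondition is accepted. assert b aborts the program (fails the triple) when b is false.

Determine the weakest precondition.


Working backward. After the program, s must hold.
Before s := (¬s) ∨ s: true
Before assert ¬d: ¬d
Then branch requires ¬d; else branch requires ¬r.
Before the if: (d → (¬d)) ∧ ((¬d) → (¬r))
Answer: WP = (d → (¬d)) ∧ ((¬d) → (¬r))


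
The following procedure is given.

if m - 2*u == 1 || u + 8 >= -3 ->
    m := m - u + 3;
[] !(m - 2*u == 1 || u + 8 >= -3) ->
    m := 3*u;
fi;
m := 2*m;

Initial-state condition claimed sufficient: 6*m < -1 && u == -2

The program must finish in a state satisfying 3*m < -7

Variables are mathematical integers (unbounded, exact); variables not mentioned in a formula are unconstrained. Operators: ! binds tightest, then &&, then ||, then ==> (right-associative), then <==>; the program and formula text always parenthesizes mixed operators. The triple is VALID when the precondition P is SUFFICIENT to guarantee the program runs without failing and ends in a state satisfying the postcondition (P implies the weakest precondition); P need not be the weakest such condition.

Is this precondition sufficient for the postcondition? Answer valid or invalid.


Working backward. After the program, 3*m < -7 must hold.
Before m := 2*m: 6*m < -7
Then branch requires 6*m < 6*u - 25; else branch requires 18*u < -7.
Before the if: ((m == 2*u + 1 || u >= -11) ==> 6*m < 6*u - 25) && ((!(m == 2*u + 1 || u >= -11)) ==> 18*u < -7)
The weakest precondition is ((m == 2*u + 1 || u >= -11) ==> 6*m < 6*u - 25) && ((!(m == 2*u + 1 || u >= -11)) ==> 18*u < -7).
Check whether 6*m < -1 && u == -2 implies it.
Countermodel: at the initial state m = -6, u = -2, the precondition holds but the weakest precondition fails.
Answer: invalid


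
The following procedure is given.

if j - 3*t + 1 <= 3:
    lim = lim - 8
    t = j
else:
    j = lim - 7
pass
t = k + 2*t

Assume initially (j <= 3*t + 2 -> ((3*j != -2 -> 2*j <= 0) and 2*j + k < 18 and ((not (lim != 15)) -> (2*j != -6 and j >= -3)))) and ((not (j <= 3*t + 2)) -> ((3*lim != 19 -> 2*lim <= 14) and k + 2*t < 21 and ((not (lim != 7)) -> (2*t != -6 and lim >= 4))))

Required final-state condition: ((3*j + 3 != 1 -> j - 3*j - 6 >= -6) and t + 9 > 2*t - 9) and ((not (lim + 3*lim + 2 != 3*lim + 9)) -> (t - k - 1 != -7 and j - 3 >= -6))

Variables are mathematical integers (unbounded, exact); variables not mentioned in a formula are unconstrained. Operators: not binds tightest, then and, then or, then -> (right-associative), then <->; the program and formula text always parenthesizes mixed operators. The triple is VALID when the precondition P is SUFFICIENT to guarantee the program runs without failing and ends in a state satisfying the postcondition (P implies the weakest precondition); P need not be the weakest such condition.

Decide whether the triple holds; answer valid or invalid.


Working backward. After the program, the postcondition ((3*j + 3 != 1 -> j - 3*j - 6 >= -6) and t + 9 > 2*t - 9) and ((not (lim + 3*lim + 2 != 3*lim + 9)) -> (t - k - 1 != -7 and j - 3 >= -6)) must hold; in canonical form it is (3*j != -2 -> 2*j <= 0) and t < 18 and ((not (lim != 7)) -> (t != k - 6 and j >= -3)).
Before t := k + 2*t: (3*j != -2 -> 2*j <= 0) and k + 2*t < 18 and ((not (lim != 7)) -> (2*t != -6 and j >= -3))
Before skip: (3*j != -2 -> 2*j <= 0) and k + 2*t < 18 and ((not (lim != 7)) -> (2*t != -6 and j >= -3))
Then branch requires (3*j != -2 -> 2*j <= 0) and 2*j + k < 18 and ((not (lim != 15)) -> (2*j != -6 and j >= -3)); else branch requires (3*lim != 19 -> 2*lim <= 14) and k + 2*t < 18 and ((not (lim != 7)) -> (2*t != -6 and lim >= 4)).
Before the if: (j <= 3*t + 2 -> ((3*j != -2 -> 2*j <= 0) and 2*j + k < 18 and ((not (lim != 15)) -> (2*j != -6 and j >= -3)))) and ((not (j <= 3*t + 2)) -> ((3*lim != 19 -> 2*lim <= 14) and k + 2*t < 18 and ((not (lim != 7)) -> (2*t != -6 and lim >= 4))))
The weakest precondition is (j <= 3*t + 2 -> ((3*j != -2 -> 2*j <= 0) and 2*j + k < 18 and ((not (lim != 15)) -> (2*j != -6 and j >= -3)))) and ((not (j <= 3*t + 2)) -> ((3*lim != 19 -> 2*lim <= 14) and k + 2*t < 18 and ((not (lim != 7)) -> (2*t != -6 and lim >= 4)))).
Check whether (j <= 3*t + 2 -> ((3*j != -2 -> 2*j <= 0) and 2*j + k < 18 and ((not (lim != 15)) -> (2*j != -6 and j >= -3)))) and ((not (j <= 3*t + 2)) -> ((3*lim != 19 -> 2*lim <= 14) and k + 2*t < 21 and ((not (lim != 7)) -> (2*t != -6 and lim >= 4)))) implies it.
Countermodel: at the initial state j = -6, k = 24, lim = 0, t = -3, the precondition holds but the weakest precondition fails.
Answer: invalid


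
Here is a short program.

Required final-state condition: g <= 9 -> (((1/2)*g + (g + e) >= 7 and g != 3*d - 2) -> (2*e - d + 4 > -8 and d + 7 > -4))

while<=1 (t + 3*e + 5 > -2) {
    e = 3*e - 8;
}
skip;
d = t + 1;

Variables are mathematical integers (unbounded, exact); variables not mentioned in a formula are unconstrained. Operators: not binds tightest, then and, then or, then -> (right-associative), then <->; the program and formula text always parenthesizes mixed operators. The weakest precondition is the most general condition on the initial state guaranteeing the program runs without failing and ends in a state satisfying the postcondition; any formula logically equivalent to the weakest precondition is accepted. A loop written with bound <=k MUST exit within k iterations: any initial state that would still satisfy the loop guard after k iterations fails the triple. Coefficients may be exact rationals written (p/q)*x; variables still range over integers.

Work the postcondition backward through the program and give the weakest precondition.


Working backward. After the program, the postcondition g <= 9 -> (((1/2)*g + (g + e) >= 7 and g != 3*d - 2) -> (2*e - d + 4 > -8 and d + 7 > -4)) must hold; in canonical form it is g <= 9 -> ((e + (3/2)*g >= 7 and g != 3*d - 2) -> (2*e > d - 12 and d > -11)).
Before d := t + 1: g <= 9 -> ((e + (3/2)*g >= 7 and g != 3*t + 1) -> (2*e > t - 11 and t > -12))
Before skip: g <= 9 -> ((e + (3/2)*g >= 7 and g != 3*t + 1) -> (2*e > t - 11 and t > -12))
Before the loop (bound <=1), unroll the exhaustion recursion (WP_0 = exit-now case; WP_j = one more guarded iteration, up to j = 1):
  WP_0: (not (3*e + t > -7)) and (g <= 9 -> ((e + (3/2)*g >= 7 and g != 3*t + 1) -> (2*e > t - 11 and t > -12)))
  WP_1: (3*e + t > -7 -> ((not (9*e + t > 17)) and (g <= 9 -> ((3*e + (3/2)*g >= 15 and g != 3*t + 1) -> (6*e > t + 5 and t > -12))))) and ((not (3*e + t > -7)) -> (g <= 9 -> ((e + (3/2)*g >= 7 and g != 3*t + 1) -> (2*e > t - 11 and t > -12))))
So before the loop: (3*e + t > -7 -> ((not (9*e + t > 17)) and (g <= 9 -> ((3*e + (3/2)*g >= 15 and g != 3*t + 1) -> (6*e > t + 5 and t > -12))))) and ((not (3*e + t > -7)) -> (g <= 9 -> ((e + (3/2)*g >= 7 and g != 3*t + 1) -> (2*e > t - 11 and t > -12))))
Answer: WP = (3*e + t > -7 -> ((not (9*e + t > 17)) and (g <= 9 -> ((3*e + (3/2)*g >= 15 and g != 3*t + 1) -> (6*e > t + 5 and t > -12))))) and ((not (3*e + t > -7)) -> (g <= 9 -> ((e + (3/2)*g >= 7 and g != 3*t + 1) -> (2*e > t - 11 and t > -12))))


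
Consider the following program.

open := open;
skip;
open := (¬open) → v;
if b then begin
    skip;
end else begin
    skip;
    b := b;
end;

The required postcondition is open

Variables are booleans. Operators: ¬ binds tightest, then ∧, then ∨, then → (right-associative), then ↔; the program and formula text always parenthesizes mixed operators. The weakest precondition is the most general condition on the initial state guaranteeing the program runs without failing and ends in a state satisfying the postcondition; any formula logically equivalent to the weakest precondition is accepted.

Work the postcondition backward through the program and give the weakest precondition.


Working backward. After the program, open must hold.
Then branch requires open; else branch requires open.
Before the if: (b → open) ∧ ((¬b) → open)
Before open := (¬open) → v: (b → ((¬open) → v)) ∧ ((¬b) → ((¬open) → v))
Before skip: (b → ((¬open) → v)) ∧ ((¬b) → ((¬open) → v))
Before open := open: (b → ((¬open) → v)) ∧ ((¬b) → ((¬open) → v))
Answer: WP = (b → ((¬open) → v)) ∧ ((¬b) → ((¬open) → v))


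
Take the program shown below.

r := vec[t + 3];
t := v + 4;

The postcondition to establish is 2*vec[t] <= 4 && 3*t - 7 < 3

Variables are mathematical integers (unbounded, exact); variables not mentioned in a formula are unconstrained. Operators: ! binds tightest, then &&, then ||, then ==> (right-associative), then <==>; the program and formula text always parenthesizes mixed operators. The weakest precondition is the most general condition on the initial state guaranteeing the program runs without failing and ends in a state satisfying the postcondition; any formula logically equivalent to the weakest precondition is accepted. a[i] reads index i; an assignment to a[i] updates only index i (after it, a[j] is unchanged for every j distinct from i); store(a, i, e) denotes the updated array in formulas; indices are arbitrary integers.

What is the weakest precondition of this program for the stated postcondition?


Working backward. After the program, the postcondition 2*vec[t] <= 4 && 3*t - 7 < 3 must hold; in canonical form it is 2*vec[t] <= 4 && 3*t < 10.
Before t := v + 4: 2*vec[v + 4] <= 4 && 3*v < -2
Before r := vec[t + 3]: 2*vec[v + 4] <= 4 && 3*v < -2
Answer: WP = 2*vec[v + 4] <= 4 && 3*v < -2


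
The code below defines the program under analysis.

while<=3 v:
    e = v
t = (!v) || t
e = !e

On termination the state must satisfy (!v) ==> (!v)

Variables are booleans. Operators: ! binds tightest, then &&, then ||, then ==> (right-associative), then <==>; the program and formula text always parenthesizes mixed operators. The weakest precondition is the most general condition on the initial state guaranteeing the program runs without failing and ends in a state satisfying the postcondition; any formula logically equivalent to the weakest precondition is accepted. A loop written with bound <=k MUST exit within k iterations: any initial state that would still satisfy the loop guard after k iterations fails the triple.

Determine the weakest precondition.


Working backward. After the program, the postcondition (!v) ==> (!v) must hold; in canonical form it is true.
Before e := !e: true
Before t := (!v) || t: true
Before the loop (bound <=3), unroll the exhaustion recursion (WP_0 = exit-now case; WP_j = one more guarded iteration, up to j = 3):
  WP_0: !v
  WP_1: v ==> (!v)
  WP_2: v ==> (v ==> (!v))
  WP_3: v ==> (v ==> (v ==> (!v)))
So before the loop: v ==> (v ==> (v ==> (!v)))
Answer: WP = v ==> (v ==> (v ==> (!v)))


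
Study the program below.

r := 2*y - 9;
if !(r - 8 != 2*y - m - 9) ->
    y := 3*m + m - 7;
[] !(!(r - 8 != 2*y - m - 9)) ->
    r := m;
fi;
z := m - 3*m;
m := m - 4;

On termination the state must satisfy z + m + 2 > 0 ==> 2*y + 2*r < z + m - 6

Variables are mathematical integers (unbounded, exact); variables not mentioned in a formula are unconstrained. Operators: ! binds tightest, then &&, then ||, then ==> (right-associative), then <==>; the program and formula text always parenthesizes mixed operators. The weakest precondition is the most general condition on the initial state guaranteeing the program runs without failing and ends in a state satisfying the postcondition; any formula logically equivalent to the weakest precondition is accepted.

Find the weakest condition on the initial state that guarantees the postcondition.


Working backward. After the program, the postcondition z + m + 2 > 0 ==> 2*y + 2*r < z + m - 6 must hold; in canonical form it is m + z > -2 ==> 2*r + 2*y < m + z - 6.
Before m := m - 4: m + z > 2 ==> 2*r + 2*y < m + z - 10
Before z := m - 3*m: m < -2 ==> m + 2*r + 2*y < -10
Then branch requires m < -2 ==> 9*m + 2*r < 4; else branch requires m < -2 ==> 3*m + 2*y < -10.
Before the if: ((!(m + r != 2*y - 1)) ==> (m < -2 ==> 9*m + 2*r < 4)) && (m + r != 2*y - 1 ==> (m < -2 ==> 3*m + 2*y < -10))
Before r := 2*y - 9: ((!(m != 8)) ==> (m < -2 ==> 9*m + 4*y < 22)) && (m != 8 ==> (m < -2 ==> 3*m + 2*y < -10))
Answer: WP = ((!(m != 8)) ==> (m < -2 ==> 9*m + 4*y < 22)) && (m != 8 ==> (m < -2 ==> 3*m + 2*y < -10))


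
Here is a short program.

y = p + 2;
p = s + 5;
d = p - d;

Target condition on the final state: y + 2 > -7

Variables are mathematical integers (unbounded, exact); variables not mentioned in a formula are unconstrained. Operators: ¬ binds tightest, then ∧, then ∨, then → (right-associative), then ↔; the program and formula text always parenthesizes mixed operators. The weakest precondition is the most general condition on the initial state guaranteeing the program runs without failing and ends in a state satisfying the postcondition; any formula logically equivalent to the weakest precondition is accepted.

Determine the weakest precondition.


Working backward. After the program, the postcondition y + 2 > -7 must hold; in canonical form it is y > -9.
Before d := p - d: y > -9
Before p := s + 5: y > -9
Before y := p + 2: p > -11
Answer: WP = p > -11


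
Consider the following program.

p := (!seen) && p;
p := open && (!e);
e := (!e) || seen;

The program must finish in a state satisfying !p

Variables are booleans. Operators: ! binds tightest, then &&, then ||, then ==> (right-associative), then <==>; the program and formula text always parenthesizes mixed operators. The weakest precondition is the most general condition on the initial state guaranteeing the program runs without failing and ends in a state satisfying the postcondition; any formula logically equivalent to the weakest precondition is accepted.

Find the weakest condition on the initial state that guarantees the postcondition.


Working backward. After the program, !p must hold.
Before e := (!e) || seen: !p
Before p := open && (!e): !(open && (!e))
Before p := (!seen) && p: !(open && (!e))
Answer: WP = !(open && (!e))


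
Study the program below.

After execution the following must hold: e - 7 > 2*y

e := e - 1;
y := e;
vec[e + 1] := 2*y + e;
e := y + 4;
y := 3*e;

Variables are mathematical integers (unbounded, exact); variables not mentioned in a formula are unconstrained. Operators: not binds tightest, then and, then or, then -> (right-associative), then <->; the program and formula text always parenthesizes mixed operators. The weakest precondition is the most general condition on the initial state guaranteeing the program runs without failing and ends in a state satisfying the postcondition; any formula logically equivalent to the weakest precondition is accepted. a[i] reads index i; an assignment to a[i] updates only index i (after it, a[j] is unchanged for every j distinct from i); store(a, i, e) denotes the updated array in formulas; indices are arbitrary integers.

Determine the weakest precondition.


Working backward. After the program, the postcondition e - 7 > 2*y must hold; in canonical form it is e > 2*y + 7.
Before y := 3*e: 5*e < -7
Before e := y + 4: 5*y < -27
Before vec[e + 1] := 2*y + e: 5*y < -27
Before y := e: 5*e < -27
Before e := e - 1: 5*e < -22
Answer: WP = 5*e < -22


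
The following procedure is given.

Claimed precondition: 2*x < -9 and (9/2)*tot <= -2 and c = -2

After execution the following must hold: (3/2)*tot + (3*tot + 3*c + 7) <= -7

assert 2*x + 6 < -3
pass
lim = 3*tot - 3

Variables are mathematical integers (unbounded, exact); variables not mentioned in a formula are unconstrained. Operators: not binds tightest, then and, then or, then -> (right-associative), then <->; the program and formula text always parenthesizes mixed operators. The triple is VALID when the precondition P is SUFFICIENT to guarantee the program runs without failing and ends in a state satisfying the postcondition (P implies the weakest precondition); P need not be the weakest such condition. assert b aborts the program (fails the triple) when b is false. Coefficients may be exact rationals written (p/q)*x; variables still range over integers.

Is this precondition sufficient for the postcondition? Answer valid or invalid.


Working backward. After the program, the postcondition (3/2)*tot + (3*tot + 3*c + 7) <= -7 must hold; in canonical form it is 3*c + (9/2)*tot <= -14.
Before lim := 3*tot - 3: 3*c + (9/2)*tot <= -14
Before skip: 3*c + (9/2)*tot <= -14
Before assert 2*x + 6 < -3: 2*x < -9 and 3*c + (9/2)*tot <= -14
The weakest precondition is 2*x < -9 and 3*c + (9/2)*tot <= -14.
Check whether 2*x < -9 and (9/2)*tot <= -2 and c = -2 implies it.
Countermodel: at the initial state c = -2, tot = -1, x = -5, the precondition holds but the weakest precondition fails.
Answer: invalid
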